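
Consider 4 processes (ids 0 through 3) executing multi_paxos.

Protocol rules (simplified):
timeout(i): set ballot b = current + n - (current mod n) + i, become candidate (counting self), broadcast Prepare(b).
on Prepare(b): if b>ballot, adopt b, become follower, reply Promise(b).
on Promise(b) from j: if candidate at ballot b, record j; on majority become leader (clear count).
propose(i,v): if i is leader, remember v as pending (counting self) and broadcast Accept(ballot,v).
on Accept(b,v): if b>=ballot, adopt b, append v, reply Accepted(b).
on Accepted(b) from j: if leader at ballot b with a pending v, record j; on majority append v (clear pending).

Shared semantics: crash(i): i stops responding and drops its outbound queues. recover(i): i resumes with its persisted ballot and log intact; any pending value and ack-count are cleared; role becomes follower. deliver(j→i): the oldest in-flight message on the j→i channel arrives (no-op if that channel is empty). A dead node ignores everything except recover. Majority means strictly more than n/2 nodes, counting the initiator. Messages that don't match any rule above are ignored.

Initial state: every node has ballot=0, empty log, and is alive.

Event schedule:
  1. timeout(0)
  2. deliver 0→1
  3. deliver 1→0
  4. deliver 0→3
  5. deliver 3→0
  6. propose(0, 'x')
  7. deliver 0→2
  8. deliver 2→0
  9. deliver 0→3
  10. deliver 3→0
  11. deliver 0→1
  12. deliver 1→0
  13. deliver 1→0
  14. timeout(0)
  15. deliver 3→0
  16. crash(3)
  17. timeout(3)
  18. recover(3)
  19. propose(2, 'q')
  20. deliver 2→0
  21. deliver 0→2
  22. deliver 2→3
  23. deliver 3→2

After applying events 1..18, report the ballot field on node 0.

8

1. timeout(0):  <0:cand b4 ->
2. deliver 0→1:  <1:foll b4 ->
3. deliver 1→0:  nop
4. deliver 0→3:  <3:foll b4 ->
5. deliver 3→0:  <0:lead b4 ->
6. propose(0,'x'):  nop
7. deliver 0→2:  <2:foll b4 ->
8. deliver 2→0:  nop
9. deliver 0→3:  <3:foll b4 x>
10. deliver 3→0:  nop
11. deliver 0→1:  <1:foll b4 x>
12. deliver 1→0:  <0:lead b4 x>
13. deliver 1→0:  nop
14. timeout(0):  <0:cand b8 x>
15. deliver 3→0:  nop
16. crash(3):  <3:✗foll b4 x>
17. timeout(3):  nop
18. recover(3):  <3:foll b4 x>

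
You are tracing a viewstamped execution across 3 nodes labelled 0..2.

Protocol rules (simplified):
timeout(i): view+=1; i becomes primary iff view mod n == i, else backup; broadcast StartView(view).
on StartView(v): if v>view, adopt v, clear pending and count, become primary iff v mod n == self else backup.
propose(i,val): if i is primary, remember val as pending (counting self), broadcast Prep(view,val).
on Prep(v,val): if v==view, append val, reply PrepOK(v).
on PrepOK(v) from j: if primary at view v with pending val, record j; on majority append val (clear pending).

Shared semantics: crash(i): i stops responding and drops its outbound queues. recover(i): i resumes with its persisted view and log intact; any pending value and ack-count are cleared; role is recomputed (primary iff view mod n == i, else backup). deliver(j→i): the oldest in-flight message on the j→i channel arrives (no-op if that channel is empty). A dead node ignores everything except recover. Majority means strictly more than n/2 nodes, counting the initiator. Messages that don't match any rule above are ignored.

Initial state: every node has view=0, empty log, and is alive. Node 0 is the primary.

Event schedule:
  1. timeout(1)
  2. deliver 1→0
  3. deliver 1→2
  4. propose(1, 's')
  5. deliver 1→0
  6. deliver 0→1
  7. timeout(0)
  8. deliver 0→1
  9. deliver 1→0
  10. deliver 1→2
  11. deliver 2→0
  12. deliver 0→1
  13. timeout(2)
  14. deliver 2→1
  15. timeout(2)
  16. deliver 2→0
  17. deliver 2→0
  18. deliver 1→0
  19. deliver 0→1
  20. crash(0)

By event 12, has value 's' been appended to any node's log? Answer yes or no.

after 1 — timeout(1): n1:prim/v1/[-]
after 2 — deliver 1→0: n0:back/v1/[-]
after 3 — deliver 1→2: n2:back/v1/[-]
after 4 — propose(1,'s'): ·
after 5 — deliver 1→0: n0:back/v1/[s]
after 6 — deliver 0→1: n1:prim/v1/[s]
after 7 — timeout(0): n0:back/v2/[s]
after 8 — deliver 0→1: n1:back/v2/[s]
after 9 — deliver 1→0: ·
after 10 — deliver 1→2: n2:back/v1/[s]
after 11 — deliver 2→0: ·
after 12 — deliver 0→1: ·

yes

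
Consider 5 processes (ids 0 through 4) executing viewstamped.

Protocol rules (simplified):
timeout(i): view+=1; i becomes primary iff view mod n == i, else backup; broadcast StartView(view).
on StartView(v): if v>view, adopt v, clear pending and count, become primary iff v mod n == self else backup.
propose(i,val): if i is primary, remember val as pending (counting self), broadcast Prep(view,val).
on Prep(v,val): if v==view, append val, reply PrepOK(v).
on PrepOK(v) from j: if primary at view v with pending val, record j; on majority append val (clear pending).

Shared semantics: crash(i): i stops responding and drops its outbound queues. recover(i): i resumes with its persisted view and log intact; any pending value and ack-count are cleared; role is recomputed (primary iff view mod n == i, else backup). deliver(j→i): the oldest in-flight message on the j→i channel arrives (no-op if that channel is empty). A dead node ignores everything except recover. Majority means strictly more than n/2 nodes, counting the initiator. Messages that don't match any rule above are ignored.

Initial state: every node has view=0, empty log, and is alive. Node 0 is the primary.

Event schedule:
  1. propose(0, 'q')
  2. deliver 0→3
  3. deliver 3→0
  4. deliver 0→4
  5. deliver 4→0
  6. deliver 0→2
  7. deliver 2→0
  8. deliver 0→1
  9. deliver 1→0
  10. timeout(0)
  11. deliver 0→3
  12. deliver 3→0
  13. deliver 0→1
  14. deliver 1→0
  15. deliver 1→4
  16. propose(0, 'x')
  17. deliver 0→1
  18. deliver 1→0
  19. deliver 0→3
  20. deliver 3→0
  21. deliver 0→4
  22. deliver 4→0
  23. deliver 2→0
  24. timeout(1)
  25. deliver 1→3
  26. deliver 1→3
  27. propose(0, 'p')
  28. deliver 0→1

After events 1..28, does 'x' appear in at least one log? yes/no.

no

1. propose(0,'q'):  nop
2. deliver 0→3:  <3:back v0 q>
3. deliver 3→0:  nop
4. deliver 0→4:  <4:back v0 q>
5. deliver 4→0:  <0:prim v0 q>
6. deliver 0→2:  <2:back v0 q>
7. deliver 2→0:  nop
8. deliver 0→1:  <1:back v0 q>
9. deliver 1→0:  nop
10. timeout(0):  <0:back v1 q>
11. deliver 0→3:  <3:back v1 q>
12. deliver 3→0:  nop
13. deliver 0→1:  <1:prim v1 q>
14. deliver 1→0:  nop
15. deliver 1→4:  nop
16. propose(0,'x'):  nop
17. deliver 0→1:  nop
18. deliver 1→0:  nop
19. deliver 0→3:  nop
20. deliver 3→0:  nop
21. deliver 0→4:  <4:back v1 q>
22. deliver 4→0:  nop
23. deliver 2→0:  nop
24. timeout(1):  <1:back v2 q>
25. deliver 1→3:  <3:back v2 q>
26. deliver 1→3:  nop
27. propose(0,'p'):  nop
28. deliver 0→1:  nop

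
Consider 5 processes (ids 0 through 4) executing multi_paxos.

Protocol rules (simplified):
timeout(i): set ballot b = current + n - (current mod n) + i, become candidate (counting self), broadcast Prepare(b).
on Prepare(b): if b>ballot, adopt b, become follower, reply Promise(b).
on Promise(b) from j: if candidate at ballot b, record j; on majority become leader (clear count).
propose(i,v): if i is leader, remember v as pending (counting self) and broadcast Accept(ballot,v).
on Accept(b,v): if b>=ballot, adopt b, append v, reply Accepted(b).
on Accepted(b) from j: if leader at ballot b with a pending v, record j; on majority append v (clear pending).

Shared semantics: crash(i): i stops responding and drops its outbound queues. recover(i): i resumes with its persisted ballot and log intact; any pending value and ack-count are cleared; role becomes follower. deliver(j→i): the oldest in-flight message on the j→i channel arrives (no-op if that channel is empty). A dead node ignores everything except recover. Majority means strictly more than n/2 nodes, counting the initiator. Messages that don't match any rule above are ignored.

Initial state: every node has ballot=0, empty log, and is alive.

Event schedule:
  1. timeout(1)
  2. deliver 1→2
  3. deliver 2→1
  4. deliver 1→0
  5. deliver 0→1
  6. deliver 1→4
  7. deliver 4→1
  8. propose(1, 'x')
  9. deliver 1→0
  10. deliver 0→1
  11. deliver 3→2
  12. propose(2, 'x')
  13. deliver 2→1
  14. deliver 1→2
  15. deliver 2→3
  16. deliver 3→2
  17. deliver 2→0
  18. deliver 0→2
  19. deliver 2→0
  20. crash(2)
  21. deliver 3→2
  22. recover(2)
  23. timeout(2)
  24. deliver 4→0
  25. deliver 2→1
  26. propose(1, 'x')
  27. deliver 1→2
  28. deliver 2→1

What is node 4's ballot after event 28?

after 1 — timeout(1): n1:cand/b6/[-]
after 2 — deliver 1→2: n2:foll/b6/[-]
after 3 — deliver 2→1: ·
after 4 — deliver 1→0: n0:foll/b6/[-]
after 5 — deliver 0→1: n1:lead/b6/[-]
after 6 — deliver 1→4: n4:foll/b6/[-]
after 7 — deliver 4→1: ·
after 8 — propose(1,'x'): ·
after 9 — deliver 1→0: n0:foll/b6/[x]
after 10 — deliver 0→1: ·
after 11 — deliver 3→2: ·
after 12 — propose(2,'x'): ·
after 13 — deliver 2→1: ·
after 14 — deliver 1→2: n2:foll/b6/[x]
after 15 — deliver 2→3: ·
after 16 — deliver 3→2: ·
after 17 — deliver 2→0: ·
after 18 — deliver 0→2: ·
after 19 — deliver 2→0: ·
after 20 — crash(2): n2:✗foll/b6/[x]
after 21 — deliver 3→2: ·
after 22 — recover(2): n2:foll/b6/[x]
after 23 — timeout(2): n2:cand/b12/[x]
after 24 — deliver 4→0: ·
after 25 — deliver 2→1: n1:foll/b12/[-]
after 26 — propose(1,'x'): ·
after 27 — deliver 1→2: ·
after 28 — deliver 2→1: ·

6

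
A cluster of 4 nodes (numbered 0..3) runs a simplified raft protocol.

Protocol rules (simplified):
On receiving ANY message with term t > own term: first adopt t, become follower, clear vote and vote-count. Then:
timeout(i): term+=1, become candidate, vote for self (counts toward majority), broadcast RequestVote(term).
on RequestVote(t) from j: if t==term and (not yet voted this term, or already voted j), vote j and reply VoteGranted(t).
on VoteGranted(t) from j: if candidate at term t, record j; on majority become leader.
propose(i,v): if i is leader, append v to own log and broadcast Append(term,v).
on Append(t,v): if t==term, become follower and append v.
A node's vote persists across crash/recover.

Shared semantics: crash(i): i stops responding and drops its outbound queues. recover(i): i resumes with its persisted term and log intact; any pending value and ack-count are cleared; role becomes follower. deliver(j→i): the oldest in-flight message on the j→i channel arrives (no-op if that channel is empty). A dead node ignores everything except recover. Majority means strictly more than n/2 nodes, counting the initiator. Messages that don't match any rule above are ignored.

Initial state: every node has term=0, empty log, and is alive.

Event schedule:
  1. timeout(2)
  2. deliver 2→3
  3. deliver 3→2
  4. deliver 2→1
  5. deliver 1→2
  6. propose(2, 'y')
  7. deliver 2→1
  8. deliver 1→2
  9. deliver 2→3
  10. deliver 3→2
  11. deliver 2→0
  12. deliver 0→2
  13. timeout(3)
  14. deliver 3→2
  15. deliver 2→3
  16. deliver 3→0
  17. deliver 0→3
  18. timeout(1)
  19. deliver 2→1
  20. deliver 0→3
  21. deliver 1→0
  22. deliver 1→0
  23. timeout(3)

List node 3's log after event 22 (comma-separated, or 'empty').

y

after 1 — timeout(2): n2:cand/t1/[-]
after 2 — deliver 2→3: n3:foll/t1/[-]
after 3 — deliver 3→2: ·
after 4 — deliver 2→1: n1:foll/t1/[-]
after 5 — deliver 1→2: n2:lead/t1/[-]
after 6 — propose(2,'y'): n2:lead/t1/[y]
after 7 — deliver 2→1: n1:foll/t1/[y]
after 8 — deliver 1→2: ·
after 9 — deliver 2→3: n3:foll/t1/[y]
after 10 — deliver 3→2: ·
after 11 — deliver 2→0: n0:foll/t1/[-]
after 12 — deliver 0→2: ·
after 13 — timeout(3): n3:cand/t2/[y]
after 14 — deliver 3→2: n2:foll/t2/[y]
after 15 — deliver 2→3: ·
after 16 — deliver 3→0: n0:foll/t2/[-]
after 17 — deliver 0→3: n3:lead/t2/[y]
after 18 — timeout(1): n1:cand/t2/[y]
after 19 — deliver 2→1: ·
after 20 — deliver 0→3: ·
after 21 — deliver 1→0: ·
after 22 — deliver 1→0: ·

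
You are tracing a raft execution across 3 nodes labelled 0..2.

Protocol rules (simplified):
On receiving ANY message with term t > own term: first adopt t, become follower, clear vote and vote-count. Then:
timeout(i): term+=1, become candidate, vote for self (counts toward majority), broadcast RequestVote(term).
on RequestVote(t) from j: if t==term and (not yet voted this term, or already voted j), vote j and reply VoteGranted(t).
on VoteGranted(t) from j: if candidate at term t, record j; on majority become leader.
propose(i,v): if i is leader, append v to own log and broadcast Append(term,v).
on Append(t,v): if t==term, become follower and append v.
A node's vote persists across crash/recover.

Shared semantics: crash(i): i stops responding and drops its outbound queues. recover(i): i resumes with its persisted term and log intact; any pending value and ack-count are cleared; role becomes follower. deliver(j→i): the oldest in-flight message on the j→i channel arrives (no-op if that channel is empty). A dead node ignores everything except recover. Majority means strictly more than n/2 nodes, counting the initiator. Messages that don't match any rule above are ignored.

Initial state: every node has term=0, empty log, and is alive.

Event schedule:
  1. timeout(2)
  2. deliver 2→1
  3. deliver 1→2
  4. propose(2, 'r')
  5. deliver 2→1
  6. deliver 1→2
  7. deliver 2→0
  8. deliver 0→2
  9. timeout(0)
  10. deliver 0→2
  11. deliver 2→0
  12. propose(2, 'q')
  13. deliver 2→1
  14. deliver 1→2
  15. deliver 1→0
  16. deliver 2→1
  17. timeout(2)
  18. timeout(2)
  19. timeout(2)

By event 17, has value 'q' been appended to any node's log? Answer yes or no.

no

after 1 — timeout(2): n2:cand/t1/[-]
after 2 — deliver 2→1: n1:foll/t1/[-]
after 3 — deliver 1→2: n2:lead/t1/[-]
after 4 — propose(2,'r'): n2:lead/t1/[r]
after 5 — deliver 2→1: n1:foll/t1/[r]
after 6 — deliver 1→2: ·
after 7 — deliver 2→0: n0:foll/t1/[-]
after 8 — deliver 0→2: ·
after 9 — timeout(0): n0:cand/t2/[-]
after 10 — deliver 0→2: n2:foll/t2/[r]
after 11 — deliver 2→0: ·
after 12 — propose(2,'q'): ·
after 13 — deliver 2→1: ·
after 14 — deliver 1→2: ·
after 15 — deliver 1→0: ·
after 16 — deliver 2→1: ·
after 17 — timeout(2): n2:cand/t3/[r]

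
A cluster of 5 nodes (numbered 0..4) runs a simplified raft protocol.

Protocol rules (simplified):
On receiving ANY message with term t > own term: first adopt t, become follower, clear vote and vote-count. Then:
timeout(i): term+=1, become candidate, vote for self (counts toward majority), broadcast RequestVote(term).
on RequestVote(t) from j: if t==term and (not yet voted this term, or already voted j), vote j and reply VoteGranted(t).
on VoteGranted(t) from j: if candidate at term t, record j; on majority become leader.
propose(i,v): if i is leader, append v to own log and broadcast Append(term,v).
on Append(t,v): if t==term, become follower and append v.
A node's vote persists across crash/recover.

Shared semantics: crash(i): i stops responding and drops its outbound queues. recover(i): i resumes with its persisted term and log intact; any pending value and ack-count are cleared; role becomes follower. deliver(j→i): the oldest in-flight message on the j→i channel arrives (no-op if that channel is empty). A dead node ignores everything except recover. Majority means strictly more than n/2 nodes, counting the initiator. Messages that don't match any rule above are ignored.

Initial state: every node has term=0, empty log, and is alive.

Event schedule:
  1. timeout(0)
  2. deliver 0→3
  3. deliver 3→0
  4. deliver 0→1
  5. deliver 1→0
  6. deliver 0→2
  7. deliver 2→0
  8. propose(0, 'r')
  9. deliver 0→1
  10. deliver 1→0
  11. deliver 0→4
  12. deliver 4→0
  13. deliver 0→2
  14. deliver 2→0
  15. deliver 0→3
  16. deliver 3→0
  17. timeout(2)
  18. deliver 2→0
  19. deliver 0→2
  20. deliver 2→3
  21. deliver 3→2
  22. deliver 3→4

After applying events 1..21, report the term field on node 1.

[1] timeout(0) → N0(cand t1 [-])
[2] deliver 0→3 → N3(foll t1 [-])
[3] deliver 3→0 → ∅
[4] deliver 0→1 → N1(foll t1 [-])
[5] deliver 1→0 → N0(lead t1 [-])
[6] deliver 0→2 → N2(foll t1 [-])
[7] deliver 2→0 → ∅
[8] propose(0,'r') → N0(lead t1 [r])
[9] deliver 0→1 → N1(foll t1 [r])
[10] deliver 1→0 → ∅
[11] deliver 0→4 → N4(foll t1 [-])
[12] deliver 4→0 → ∅
[13] deliver 0→2 → N2(foll t1 [r])
[14] deliver 2→0 → ∅
[15] deliver 0→3 → N3(foll t1 [r])
[16] deliver 3→0 → ∅
[17] timeout(2) → N2(cand t2 [r])
[18] deliver 2→0 → N0(foll t2 [r])
[19] deliver 0→2 → ∅
[20] deliver 2→3 → N3(foll t2 [r])
[21] deliver 3→2 → N2(lead t2 [r])

1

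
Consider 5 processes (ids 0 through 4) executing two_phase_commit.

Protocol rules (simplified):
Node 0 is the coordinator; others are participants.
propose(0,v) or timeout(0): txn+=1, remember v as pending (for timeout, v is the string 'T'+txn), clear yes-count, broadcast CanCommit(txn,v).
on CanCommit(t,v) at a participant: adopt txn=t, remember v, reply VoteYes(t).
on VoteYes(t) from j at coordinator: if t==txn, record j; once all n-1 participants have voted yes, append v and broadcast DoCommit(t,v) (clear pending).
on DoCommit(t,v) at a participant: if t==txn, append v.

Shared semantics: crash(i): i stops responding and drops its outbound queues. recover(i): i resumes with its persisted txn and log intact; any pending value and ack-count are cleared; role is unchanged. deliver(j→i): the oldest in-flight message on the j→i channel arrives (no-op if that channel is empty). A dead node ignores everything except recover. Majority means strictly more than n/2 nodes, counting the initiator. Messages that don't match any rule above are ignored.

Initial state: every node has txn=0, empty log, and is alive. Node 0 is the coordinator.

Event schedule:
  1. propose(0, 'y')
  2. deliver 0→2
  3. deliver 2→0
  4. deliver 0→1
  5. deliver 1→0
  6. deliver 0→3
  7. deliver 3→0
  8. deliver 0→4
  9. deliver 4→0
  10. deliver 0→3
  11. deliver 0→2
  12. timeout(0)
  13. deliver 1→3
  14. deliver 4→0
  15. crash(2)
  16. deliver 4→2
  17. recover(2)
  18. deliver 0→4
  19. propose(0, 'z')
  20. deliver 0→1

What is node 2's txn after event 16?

1

1. propose(0,'y'):  <0:coor t1 ->
2. deliver 0→2:  <2:part t1 ->
3. deliver 2→0:  nop
4. deliver 0→1:  <1:part t1 ->
5. deliver 1→0:  nop
6. deliver 0→3:  <3:part t1 ->
7. deliver 3→0:  nop
8. deliver 0→4:  <4:part t1 ->
9. deliver 4→0:  <0:coor t1 y>
10. deliver 0→3:  <3:part t1 y>
11. deliver 0→2:  <2:part t1 y>
12. timeout(0):  <0:coor t2 y>
13. deliver 1→3:  nop
14. deliver 4→0:  nop
15. crash(2):  <2:✗part t1 y>
16. deliver 4→2:  nop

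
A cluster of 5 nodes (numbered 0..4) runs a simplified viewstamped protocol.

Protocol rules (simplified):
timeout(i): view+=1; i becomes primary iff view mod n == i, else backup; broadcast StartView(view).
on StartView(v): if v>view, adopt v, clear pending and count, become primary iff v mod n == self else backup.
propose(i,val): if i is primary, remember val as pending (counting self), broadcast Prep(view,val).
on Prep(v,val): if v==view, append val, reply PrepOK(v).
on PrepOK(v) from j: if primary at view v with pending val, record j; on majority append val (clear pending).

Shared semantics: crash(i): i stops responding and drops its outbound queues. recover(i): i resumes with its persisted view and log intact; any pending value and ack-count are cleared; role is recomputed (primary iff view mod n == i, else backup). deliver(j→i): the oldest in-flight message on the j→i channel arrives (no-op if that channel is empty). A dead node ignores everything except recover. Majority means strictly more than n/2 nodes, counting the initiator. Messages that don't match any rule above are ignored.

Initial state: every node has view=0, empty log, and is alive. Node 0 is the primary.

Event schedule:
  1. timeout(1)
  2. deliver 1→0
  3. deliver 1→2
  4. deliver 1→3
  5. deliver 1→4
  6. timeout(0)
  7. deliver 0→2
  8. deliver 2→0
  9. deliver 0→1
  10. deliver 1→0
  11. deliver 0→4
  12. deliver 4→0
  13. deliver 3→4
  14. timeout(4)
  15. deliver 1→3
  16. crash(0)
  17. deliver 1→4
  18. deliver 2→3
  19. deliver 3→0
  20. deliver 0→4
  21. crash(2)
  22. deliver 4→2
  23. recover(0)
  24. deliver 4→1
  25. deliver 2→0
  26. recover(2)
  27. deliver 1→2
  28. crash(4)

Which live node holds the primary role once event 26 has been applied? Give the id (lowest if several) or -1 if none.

[1] timeout(1) → N1(prim v1 [-])
[2] deliver 1→0 → N0(back v1 [-])
[3] deliver 1→2 → N2(back v1 [-])
[4] deliver 1→3 → N3(back v1 [-])
[5] deliver 1→4 → N4(back v1 [-])
[6] timeout(0) → N0(back v2 [-])
[7] deliver 0→2 → N2(prim v2 [-])
[8] deliver 2→0 → ∅
[9] deliver 0→1 → N1(back v2 [-])
[10] deliver 1→0 → ∅
[11] deliver 0→4 → N4(back v2 [-])
[12] deliver 4→0 → ∅
[13] deliver 3→4 → ∅
[14] timeout(4) → N4(back v3 [-])
[15] deliver 1→3 → ∅
[16] crash(0) → N0(✗back v2 [-])
[17] deliver 1→4 → ∅
[18] deliver 2→3 → ∅
[19] deliver 3→0 → ∅
[20] deliver 0→4 → ∅
[21] crash(2) → N2(✗prim v2 [-])
[22] deliver 4→2 → ∅
[23] recover(0) → N0(back v2 [-])
[24] deliver 4→1 → N1(back v3 [-])
[25] deliver 2→0 → ∅
[26] recover(2) → N2(prim v2 [-])

2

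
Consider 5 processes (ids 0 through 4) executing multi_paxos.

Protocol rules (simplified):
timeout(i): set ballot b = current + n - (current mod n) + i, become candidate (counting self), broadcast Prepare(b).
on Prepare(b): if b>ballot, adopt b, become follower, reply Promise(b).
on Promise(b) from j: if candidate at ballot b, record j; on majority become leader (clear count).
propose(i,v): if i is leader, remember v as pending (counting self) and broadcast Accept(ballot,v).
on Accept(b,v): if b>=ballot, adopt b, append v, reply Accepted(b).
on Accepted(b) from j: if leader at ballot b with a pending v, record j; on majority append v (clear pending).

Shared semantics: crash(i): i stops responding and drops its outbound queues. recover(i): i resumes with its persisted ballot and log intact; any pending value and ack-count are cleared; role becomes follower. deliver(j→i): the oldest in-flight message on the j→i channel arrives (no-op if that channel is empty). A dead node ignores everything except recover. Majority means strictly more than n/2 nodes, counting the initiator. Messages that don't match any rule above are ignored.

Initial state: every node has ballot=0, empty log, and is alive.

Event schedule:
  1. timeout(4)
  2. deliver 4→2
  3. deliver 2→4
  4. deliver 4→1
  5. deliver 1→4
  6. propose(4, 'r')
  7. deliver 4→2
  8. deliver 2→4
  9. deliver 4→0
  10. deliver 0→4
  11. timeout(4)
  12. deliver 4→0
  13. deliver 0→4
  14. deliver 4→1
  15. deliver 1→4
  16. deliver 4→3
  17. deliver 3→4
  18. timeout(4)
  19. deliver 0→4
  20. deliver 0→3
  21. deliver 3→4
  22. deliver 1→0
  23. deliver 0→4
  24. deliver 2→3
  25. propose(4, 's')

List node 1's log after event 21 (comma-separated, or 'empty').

r

[1] timeout(4) → N4(cand b9 [-])
[2] deliver 4→2 → N2(foll b9 [-])
[3] deliver 2→4 → ∅
[4] deliver 4→1 → N1(foll b9 [-])
[5] deliver 1→4 → N4(lead b9 [-])
[6] propose(4,'r') → ∅
[7] deliver 4→2 → N2(foll b9 [r])
[8] deliver 2→4 → ∅
[9] deliver 4→0 → N0(foll b9 [-])
[10] deliver 0→4 → ∅
[11] timeout(4) → N4(cand b14 [-])
[12] deliver 4→0 → N0(foll b9 [r])
[13] deliver 0→4 → ∅
[14] deliver 4→1 → N1(foll b9 [r])
[15] deliver 1→4 → ∅
[16] deliver 4→3 → N3(foll b9 [-])
[17] deliver 3→4 → ∅
[18] timeout(4) → N4(cand b19 [-])
[19] deliver 0→4 → ∅
[20] deliver 0→3 → ∅
[21] deliver 3→4 → ∅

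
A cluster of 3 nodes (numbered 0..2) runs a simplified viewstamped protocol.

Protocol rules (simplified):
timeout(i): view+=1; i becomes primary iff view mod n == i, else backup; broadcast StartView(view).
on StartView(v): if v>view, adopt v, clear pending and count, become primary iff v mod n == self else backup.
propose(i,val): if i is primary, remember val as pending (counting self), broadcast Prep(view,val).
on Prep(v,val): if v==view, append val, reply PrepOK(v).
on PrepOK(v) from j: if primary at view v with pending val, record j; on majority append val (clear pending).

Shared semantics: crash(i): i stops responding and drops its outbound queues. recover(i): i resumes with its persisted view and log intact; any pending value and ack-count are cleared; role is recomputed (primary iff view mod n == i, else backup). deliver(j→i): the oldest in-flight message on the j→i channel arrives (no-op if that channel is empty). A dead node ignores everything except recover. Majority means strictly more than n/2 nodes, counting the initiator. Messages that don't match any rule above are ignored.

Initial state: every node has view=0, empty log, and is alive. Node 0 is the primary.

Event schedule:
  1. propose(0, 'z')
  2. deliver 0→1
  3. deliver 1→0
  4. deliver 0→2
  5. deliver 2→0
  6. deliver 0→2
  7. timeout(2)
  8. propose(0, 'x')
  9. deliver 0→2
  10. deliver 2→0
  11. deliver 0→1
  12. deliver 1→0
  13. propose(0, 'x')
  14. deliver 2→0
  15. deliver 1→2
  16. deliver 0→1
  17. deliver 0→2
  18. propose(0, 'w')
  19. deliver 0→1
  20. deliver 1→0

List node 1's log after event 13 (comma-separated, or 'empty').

step 1 propose(0,'z'): —
step 2 deliver 0→1: 1={back,v=0,log=z}
step 3 deliver 1→0: 0={prim,v=0,log=z}
step 4 deliver 0→2: 2={back,v=0,log=z}
step 5 deliver 2→0: —
step 6 deliver 0→2: —
step 7 timeout(2): 2={back,v=1,log=z}
step 8 propose(0,'x'): —
step 9 deliver 0→2: —
step 10 deliver 2→0: 0={back,v=1,log=z}
step 11 deliver 0→1: 1={back,v=0,log=z,x}
step 12 deliver 1→0: —
step 13 propose(0,'x'): —

z,x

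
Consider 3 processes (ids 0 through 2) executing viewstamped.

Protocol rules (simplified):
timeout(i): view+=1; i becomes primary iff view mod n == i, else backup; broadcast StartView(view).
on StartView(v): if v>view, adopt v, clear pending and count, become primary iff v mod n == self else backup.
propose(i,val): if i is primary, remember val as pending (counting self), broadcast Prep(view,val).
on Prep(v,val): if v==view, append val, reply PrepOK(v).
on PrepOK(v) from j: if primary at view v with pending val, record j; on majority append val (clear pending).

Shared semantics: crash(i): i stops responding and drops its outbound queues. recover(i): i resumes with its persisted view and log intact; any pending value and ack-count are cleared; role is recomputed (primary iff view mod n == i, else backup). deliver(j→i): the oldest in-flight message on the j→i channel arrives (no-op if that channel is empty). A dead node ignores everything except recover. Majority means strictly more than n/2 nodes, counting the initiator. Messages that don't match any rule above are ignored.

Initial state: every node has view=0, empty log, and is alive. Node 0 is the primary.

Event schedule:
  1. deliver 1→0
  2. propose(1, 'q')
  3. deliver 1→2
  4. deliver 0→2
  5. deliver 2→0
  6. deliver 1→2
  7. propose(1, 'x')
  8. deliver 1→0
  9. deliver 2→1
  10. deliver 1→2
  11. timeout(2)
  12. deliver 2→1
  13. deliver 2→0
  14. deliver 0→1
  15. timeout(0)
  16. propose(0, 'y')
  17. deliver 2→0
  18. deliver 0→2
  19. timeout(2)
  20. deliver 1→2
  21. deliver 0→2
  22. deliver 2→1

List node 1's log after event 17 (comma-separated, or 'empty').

empty

e1 deliver 1→0: ·
e2 propose(1,'q'): ·
e3 deliver 1→2: ·
e4 deliver 0→2: ·
e5 deliver 2→0: ·
e6 deliver 1→2: ·
e7 propose(1,'x'): ·
e8 deliver 1→0: ·
e9 deliver 2→1: ·
e10 deliver 1→2: ·
e11 timeout(2): 2[back,v=1,-]
e12 deliver 2→1: 1[prim,v=1,-]
e13 deliver 2→0: 0[back,v=1,-]
e14 deliver 0→1: ·
e15 timeout(0): 0[back,v=2,-]
e16 propose(0,'y'): ·
e17 deliver 2→0: ·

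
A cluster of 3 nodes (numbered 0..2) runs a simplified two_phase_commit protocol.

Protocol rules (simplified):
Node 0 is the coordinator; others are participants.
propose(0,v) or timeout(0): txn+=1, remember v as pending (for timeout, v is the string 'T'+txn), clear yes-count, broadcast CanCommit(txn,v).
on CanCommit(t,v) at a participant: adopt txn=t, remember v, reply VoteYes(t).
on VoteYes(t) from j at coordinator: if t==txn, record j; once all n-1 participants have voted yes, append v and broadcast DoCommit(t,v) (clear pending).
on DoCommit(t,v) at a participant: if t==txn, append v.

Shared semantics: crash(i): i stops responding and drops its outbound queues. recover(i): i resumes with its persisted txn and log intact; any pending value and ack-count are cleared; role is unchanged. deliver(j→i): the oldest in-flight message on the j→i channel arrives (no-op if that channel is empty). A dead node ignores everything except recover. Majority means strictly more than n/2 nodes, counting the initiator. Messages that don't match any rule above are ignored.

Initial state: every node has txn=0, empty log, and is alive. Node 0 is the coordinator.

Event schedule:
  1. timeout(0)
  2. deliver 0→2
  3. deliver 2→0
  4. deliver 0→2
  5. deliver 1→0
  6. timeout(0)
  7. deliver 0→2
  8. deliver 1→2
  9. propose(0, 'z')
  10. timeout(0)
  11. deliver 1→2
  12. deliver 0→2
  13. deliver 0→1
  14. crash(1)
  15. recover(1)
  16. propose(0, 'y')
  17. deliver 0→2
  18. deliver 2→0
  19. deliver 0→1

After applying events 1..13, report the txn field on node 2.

[1] timeout(0) → N0(coor t1 [-])
[2] deliver 0→2 → N2(part t1 [-])
[3] deliver 2→0 → ∅
[4] deliver 0→2 → ∅
[5] deliver 1→0 → ∅
[6] timeout(0) → N0(coor t2 [-])
[7] deliver 0→2 → N2(part t2 [-])
[8] deliver 1→2 → ∅
[9] propose(0,'z') → N0(coor t3 [-])
[10] timeout(0) → N0(coor t4 [-])
[11] deliver 1→2 → ∅
[12] deliver 0→2 → N2(part t3 [-])
[13] deliver 0→1 → N1(part t1 [-])

3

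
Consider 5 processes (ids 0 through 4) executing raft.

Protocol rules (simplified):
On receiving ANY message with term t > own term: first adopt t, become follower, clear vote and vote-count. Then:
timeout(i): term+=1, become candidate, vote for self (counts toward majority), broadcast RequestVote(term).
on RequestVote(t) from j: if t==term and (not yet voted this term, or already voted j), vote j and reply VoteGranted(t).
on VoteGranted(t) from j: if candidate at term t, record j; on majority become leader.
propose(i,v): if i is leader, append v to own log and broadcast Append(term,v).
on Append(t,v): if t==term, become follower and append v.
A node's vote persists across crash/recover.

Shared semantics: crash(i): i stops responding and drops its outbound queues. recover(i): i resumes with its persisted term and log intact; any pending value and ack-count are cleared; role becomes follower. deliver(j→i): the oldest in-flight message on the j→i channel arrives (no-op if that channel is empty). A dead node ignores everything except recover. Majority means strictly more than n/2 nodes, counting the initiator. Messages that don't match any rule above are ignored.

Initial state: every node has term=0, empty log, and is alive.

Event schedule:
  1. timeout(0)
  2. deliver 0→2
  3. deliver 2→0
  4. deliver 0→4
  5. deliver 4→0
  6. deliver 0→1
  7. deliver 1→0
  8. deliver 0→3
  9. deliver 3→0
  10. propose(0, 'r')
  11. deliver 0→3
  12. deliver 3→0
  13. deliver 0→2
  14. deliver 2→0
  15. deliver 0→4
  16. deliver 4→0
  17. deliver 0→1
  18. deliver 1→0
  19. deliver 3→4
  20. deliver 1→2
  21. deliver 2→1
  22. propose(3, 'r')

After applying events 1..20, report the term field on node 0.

1

e1 timeout(0): 0[cand,t=1,-]
e2 deliver 0→2: 2[foll,t=1,-]
e3 deliver 2→0: ·
e4 deliver 0→4: 4[foll,t=1,-]
e5 deliver 4→0: 0[lead,t=1,-]
e6 deliver 0→1: 1[foll,t=1,-]
e7 deliver 1→0: ·
e8 deliver 0→3: 3[foll,t=1,-]
e9 deliver 3→0: ·
e10 propose(0,'r'): 0[lead,t=1,r]
e11 deliver 0→3: 3[foll,t=1,r]
e12 deliver 3→0: ·
e13 deliver 0→2: 2[foll,t=1,r]
e14 deliver 2→0: ·
e15 deliver 0→4: 4[foll,t=1,r]
e16 deliver 4→0: ·
e17 deliver 0→1: 1[foll,t=1,r]
e18 deliver 1→0: ·
e19 deliver 3→4: ·
e20 deliver 1→2: ·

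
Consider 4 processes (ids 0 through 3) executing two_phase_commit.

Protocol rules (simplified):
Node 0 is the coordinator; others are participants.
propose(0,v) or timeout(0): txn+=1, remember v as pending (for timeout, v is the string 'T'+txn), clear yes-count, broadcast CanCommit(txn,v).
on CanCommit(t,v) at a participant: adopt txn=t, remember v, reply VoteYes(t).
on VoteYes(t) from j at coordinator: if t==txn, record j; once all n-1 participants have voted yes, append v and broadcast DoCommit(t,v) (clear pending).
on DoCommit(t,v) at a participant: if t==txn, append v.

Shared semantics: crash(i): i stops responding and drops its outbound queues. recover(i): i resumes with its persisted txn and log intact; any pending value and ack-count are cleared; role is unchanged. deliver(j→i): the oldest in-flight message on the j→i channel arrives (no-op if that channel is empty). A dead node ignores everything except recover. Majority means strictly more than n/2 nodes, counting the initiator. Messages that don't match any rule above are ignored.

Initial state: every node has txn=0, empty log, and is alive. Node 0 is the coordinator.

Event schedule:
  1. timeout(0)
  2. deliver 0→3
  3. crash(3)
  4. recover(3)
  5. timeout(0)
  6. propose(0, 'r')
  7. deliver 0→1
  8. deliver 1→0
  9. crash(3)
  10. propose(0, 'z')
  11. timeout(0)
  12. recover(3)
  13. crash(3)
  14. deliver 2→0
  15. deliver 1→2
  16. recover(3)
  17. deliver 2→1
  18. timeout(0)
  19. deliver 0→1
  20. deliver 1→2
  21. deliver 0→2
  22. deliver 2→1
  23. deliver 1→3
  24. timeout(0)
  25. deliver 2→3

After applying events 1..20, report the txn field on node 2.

e1 timeout(0): 0[coor,t=1,-]
e2 deliver 0→3: 3[part,t=1,-]
e3 crash(3): 3[✗part,t=1,-]
e4 recover(3): 3[part,t=1,-]
e5 timeout(0): 0[coor,t=2,-]
e6 propose(0,'r'): 0[coor,t=3,-]
e7 deliver 0→1: 1[part,t=1,-]
e8 deliver 1→0: ·
e9 crash(3): 3[✗part,t=1,-]
e10 propose(0,'z'): 0[coor,t=4,-]
e11 timeout(0): 0[coor,t=5,-]
e12 recover(3): 3[part,t=1,-]
e13 crash(3): 3[✗part,t=1,-]
e14 deliver 2→0: ·
e15 deliver 1→2: ·
e16 recover(3): 3[part,t=1,-]
e17 deliver 2→1: ·
e18 timeout(0): 0[coor,t=6,-]
e19 deliver 0→1: 1[part,t=2,-]
e20 deliver 1→2: ·

0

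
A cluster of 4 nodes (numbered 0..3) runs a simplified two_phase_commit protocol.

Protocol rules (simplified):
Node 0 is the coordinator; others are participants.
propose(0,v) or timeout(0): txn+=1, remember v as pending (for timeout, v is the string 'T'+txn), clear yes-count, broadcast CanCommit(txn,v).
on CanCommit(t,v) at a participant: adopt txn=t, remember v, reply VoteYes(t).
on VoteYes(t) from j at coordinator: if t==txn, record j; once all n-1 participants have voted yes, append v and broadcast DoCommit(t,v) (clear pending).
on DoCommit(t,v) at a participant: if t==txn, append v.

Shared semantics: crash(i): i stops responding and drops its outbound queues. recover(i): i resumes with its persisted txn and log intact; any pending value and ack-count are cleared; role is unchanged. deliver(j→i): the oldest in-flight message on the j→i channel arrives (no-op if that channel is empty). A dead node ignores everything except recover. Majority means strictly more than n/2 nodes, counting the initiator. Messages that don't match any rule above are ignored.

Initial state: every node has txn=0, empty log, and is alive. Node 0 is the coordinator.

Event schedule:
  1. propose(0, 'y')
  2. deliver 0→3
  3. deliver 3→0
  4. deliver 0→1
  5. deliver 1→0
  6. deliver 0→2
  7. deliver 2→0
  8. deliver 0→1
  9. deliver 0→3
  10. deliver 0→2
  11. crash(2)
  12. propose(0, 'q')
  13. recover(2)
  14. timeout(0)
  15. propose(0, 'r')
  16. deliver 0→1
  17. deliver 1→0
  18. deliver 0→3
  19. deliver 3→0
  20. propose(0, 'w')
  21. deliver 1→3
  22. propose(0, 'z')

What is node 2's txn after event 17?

1

1. propose(0,'y'):  <0:coor t1 ->
2. deliver 0→3:  <3:part t1 ->
3. deliver 3→0:  nop
4. deliver 0→1:  <1:part t1 ->
5. deliver 1→0:  nop
6. deliver 0→2:  <2:part t1 ->
7. deliver 2→0:  <0:coor t1 y>
8. deliver 0→1:  <1:part t1 y>
9. deliver 0→3:  <3:part t1 y>
10. deliver 0→2:  <2:part t1 y>
11. crash(2):  <2:✗part t1 y>
12. propose(0,'q'):  <0:coor t2 y>
13. recover(2):  <2:part t1 y>
14. timeout(0):  <0:coor t3 y>
15. propose(0,'r'):  <0:coor t4 y>
16. deliver 0→1:  <1:part t2 y>
17. deliver 1→0:  nop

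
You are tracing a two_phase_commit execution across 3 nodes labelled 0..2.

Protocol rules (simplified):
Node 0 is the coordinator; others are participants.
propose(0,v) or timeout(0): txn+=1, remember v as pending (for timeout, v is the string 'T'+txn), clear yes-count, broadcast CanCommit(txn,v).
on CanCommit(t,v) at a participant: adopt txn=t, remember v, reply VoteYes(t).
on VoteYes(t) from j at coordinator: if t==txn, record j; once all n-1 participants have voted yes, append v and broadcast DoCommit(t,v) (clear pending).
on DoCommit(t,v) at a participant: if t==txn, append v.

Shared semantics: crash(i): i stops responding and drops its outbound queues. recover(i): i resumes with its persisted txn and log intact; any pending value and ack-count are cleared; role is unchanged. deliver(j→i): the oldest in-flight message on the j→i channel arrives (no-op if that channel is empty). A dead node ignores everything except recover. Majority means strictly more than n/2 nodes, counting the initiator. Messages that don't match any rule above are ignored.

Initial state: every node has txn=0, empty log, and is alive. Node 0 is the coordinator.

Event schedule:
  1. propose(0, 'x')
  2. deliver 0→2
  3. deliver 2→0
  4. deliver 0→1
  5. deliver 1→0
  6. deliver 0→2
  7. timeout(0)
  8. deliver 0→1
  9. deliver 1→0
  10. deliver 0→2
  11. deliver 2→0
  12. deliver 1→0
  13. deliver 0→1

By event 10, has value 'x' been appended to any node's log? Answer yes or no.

yes

after 1 — propose(0,'x'): n0:coor/t1/[-]
after 2 — deliver 0→2: n2:part/t1/[-]
after 3 — deliver 2→0: ·
after 4 — deliver 0→1: n1:part/t1/[-]
after 5 — deliver 1→0: n0:coor/t1/[x]
after 6 — deliver 0→2: n2:part/t1/[x]
after 7 — timeout(0): n0:coor/t2/[x]
after 8 — deliver 0→1: n1:part/t1/[x]
after 9 — deliver 1→0: ·
after 10 — deliver 0→2: n2:part/t2/[x]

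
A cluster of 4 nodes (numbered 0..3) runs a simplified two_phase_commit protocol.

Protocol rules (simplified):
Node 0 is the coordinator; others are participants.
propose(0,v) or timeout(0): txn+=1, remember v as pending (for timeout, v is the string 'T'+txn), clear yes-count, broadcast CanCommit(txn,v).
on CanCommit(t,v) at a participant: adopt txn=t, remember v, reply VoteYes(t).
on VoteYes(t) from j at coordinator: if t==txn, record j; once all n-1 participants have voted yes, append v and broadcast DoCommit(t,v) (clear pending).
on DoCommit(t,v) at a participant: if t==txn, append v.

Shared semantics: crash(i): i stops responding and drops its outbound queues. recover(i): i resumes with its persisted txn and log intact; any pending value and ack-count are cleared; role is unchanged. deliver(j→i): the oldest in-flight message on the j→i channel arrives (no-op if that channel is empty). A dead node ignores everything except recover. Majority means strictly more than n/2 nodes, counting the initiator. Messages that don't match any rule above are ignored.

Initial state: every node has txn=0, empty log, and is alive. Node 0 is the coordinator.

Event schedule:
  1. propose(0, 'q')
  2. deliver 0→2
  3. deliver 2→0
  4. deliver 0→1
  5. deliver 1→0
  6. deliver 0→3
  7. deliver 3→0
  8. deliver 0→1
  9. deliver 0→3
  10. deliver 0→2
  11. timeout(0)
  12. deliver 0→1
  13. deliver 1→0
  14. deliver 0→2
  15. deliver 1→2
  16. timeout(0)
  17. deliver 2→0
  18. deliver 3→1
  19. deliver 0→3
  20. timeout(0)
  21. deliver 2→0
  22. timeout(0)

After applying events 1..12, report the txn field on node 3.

1

step 1 propose(0,'q'): 0={coor,t=1,log=-}
step 2 deliver 0→2: 2={part,t=1,log=-}
step 3 deliver 2→0: —
step 4 deliver 0→1: 1={part,t=1,log=-}
step 5 deliver 1→0: —
step 6 deliver 0→3: 3={part,t=1,log=-}
step 7 deliver 3→0: 0={coor,t=1,log=q}
step 8 deliver 0→1: 1={part,t=1,log=q}
step 9 deliver 0→3: 3={part,t=1,log=q}
step 10 deliver 0→2: 2={part,t=1,log=q}
step 11 timeout(0): 0={coor,t=2,log=q}
step 12 deliver 0→1: 1={part,t=2,log=q}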